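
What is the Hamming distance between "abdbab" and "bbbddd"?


Comparing "abdbab" and "bbbddd" position by position:
  Position 0: 'a' vs 'b' => differ
  Position 1: 'b' vs 'b' => same
  Position 2: 'd' vs 'b' => differ
  Position 3: 'b' vs 'd' => differ
  Position 4: 'a' vs 'd' => differ
  Position 5: 'b' vs 'd' => differ
Total differences (Hamming distance): 5

5


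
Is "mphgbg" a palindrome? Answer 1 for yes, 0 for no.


Input: mphgbg
Reversed: gbghpm
  Compare pos 0 ('m') with pos 5 ('g'): MISMATCH
  Compare pos 1 ('p') with pos 4 ('b'): MISMATCH
  Compare pos 2 ('h') with pos 3 ('g'): MISMATCH
Result: not a palindrome

0


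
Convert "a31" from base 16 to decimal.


Input: "a31" in base 16
Positional expansion:
  Digit 'a' (value 10) x 16^2 = 2560
  Digit '3' (value 3) x 16^1 = 48
  Digit '1' (value 1) x 16^0 = 1
Sum = 2609

2609


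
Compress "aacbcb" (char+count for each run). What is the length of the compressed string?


Input: aacbcb
Runs:
  'a' x 2 => "a2"
  'c' x 1 => "c1"
  'b' x 1 => "b1"
  'c' x 1 => "c1"
  'b' x 1 => "b1"
Compressed: "a2c1b1c1b1"
Compressed length: 10

10


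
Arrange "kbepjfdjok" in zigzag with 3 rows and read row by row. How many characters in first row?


Zigzag "kbepjfdjok" into 3 rows:
Placing characters:
  'k' => row 0
  'b' => row 1
  'e' => row 2
  'p' => row 1
  'j' => row 0
  'f' => row 1
  'd' => row 2
  'j' => row 1
  'o' => row 0
  'k' => row 1
Rows:
  Row 0: "kjo"
  Row 1: "bpfjk"
  Row 2: "ed"
First row length: 3

3


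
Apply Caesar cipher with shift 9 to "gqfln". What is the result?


Caesar cipher: shift "gqfln" by 9
  'g' (pos 6) + 9 = pos 15 = 'p'
  'q' (pos 16) + 9 = pos 25 = 'z'
  'f' (pos 5) + 9 = pos 14 = 'o'
  'l' (pos 11) + 9 = pos 20 = 'u'
  'n' (pos 13) + 9 = pos 22 = 'w'
Result: pzouw

pzouw


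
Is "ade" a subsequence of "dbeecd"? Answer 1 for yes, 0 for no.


Check if "ade" is a subsequence of "dbeecd"
Greedy scan:
  Position 0 ('d'): no match needed
  Position 1 ('b'): no match needed
  Position 2 ('e'): no match needed
  Position 3 ('e'): no match needed
  Position 4 ('c'): no match needed
  Position 5 ('d'): no match needed
Only matched 0/3 characters => not a subsequence

0


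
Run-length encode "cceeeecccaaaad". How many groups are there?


Input: cceeeecccaaaad
Scanning for consecutive runs:
  Group 1: 'c' x 2 (positions 0-1)
  Group 2: 'e' x 4 (positions 2-5)
  Group 3: 'c' x 3 (positions 6-8)
  Group 4: 'a' x 4 (positions 9-12)
  Group 5: 'd' x 1 (positions 13-13)
Total groups: 5

5


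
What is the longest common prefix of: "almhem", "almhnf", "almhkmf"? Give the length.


Words: almhem, almhnf, almhkmf
  Position 0: all 'a' => match
  Position 1: all 'l' => match
  Position 2: all 'm' => match
  Position 3: all 'h' => match
  Position 4: ('e', 'n', 'k') => mismatch, stop
LCP = "almh" (length 4)

4


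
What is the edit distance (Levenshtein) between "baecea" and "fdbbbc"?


Computing edit distance: "baecea" -> "fdbbbc"
DP table:
           f    d    b    b    b    c
      0    1    2    3    4    5    6
  b   1    1    2    2    3    4    5
  a   2    2    2    3    3    4    5
  e   3    3    3    3    4    4    5
  c   4    4    4    4    4    5    4
  e   5    5    5    5    5    5    5
  a   6    6    6    6    6    6    6
Edit distance = dp[6][6] = 6

6


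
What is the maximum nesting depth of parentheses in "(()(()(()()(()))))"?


Input: "(()(()(()()(()))))"
Tracking depth:
  Position 0 '(': depth becomes 1
  Position 1 '(': depth becomes 2
  Position 2 ')': depth becomes 1
  Position 3 '(': depth becomes 2
  Position 4 '(': depth becomes 3
  Position 5 ')': depth becomes 2
  Position 6 '(': depth becomes 3
  Position 7 '(': depth becomes 4
  Position 8 ')': depth becomes 3
  Position 9 '(': depth becomes 4
  Position 10 ')': depth becomes 3
  Position 11 '(': depth becomes 4
  Position 12 '(': depth becomes 5
  Position 13 ')': depth becomes 4
  Position 14 ')': depth becomes 3
  Position 15 ')': depth becomes 2
  Position 16 ')': depth becomes 1
  Position 17 ')': depth becomes 0
Maximum depth reached: 5

5


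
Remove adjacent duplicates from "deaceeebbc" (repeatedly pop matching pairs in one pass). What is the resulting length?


Input: deaceeebbc
Stack-based adjacent duplicate removal:
  Read 'd': push. Stack: d
  Read 'e': push. Stack: de
  Read 'a': push. Stack: dea
  Read 'c': push. Stack: deac
  Read 'e': push. Stack: deace
  Read 'e': matches stack top 'e' => pop. Stack: deac
  Read 'e': push. Stack: deace
  Read 'b': push. Stack: deaceb
  Read 'b': matches stack top 'b' => pop. Stack: deace
  Read 'c': push. Stack: deacec
Final stack: "deacec" (length 6)

6


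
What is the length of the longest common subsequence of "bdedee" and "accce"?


LCS of "bdedee" and "accce"
DP table:
           a    c    c    c    e
      0    0    0    0    0    0
  b   0    0    0    0    0    0
  d   0    0    0    0    0    0
  e   0    0    0    0    0    1
  d   0    0    0    0    0    1
  e   0    0    0    0    0    1
  e   0    0    0    0    0    1
LCS length = dp[6][5] = 1

1


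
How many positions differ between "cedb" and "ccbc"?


Comparing "cedb" and "ccbc" position by position:
  Position 0: 'c' vs 'c' => same
  Position 1: 'e' vs 'c' => DIFFER
  Position 2: 'd' vs 'b' => DIFFER
  Position 3: 'b' vs 'c' => DIFFER
Positions that differ: 3

3


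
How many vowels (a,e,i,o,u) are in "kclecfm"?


Input: kclecfm
Checking each character:
  'k' at position 0: consonant
  'c' at position 1: consonant
  'l' at position 2: consonant
  'e' at position 3: vowel (running total: 1)
  'c' at position 4: consonant
  'f' at position 5: consonant
  'm' at position 6: consonant
Total vowels: 1

1


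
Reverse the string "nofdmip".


Input: nofdmip
Reading characters right to left:
  Position 6: 'p'
  Position 5: 'i'
  Position 4: 'm'
  Position 3: 'd'
  Position 2: 'f'
  Position 1: 'o'
  Position 0: 'n'
Reversed: pimdfon

pimdfon


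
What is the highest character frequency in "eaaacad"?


Input: eaaacad
Character counts:
  'a': 4
  'c': 1
  'd': 1
  'e': 1
Maximum frequency: 4

4


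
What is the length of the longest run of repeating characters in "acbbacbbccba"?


Input: "acbbacbbccba"
Scanning for longest run:
  Position 1 ('c'): new char, reset run to 1
  Position 2 ('b'): new char, reset run to 1
  Position 3 ('b'): continues run of 'b', length=2
  Position 4 ('a'): new char, reset run to 1
  Position 5 ('c'): new char, reset run to 1
  Position 6 ('b'): new char, reset run to 1
  Position 7 ('b'): continues run of 'b', length=2
  Position 8 ('c'): new char, reset run to 1
  Position 9 ('c'): continues run of 'c', length=2
  Position 10 ('b'): new char, reset run to 1
  Position 11 ('a'): new char, reset run to 1
Longest run: 'b' with length 2

2


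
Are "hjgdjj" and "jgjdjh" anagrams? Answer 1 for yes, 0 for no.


Strings: "hjgdjj", "jgjdjh"
Sorted first:  dghjjj
Sorted second: dghjjj
Sorted forms match => anagrams

1


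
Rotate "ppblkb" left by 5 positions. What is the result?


Input: "ppblkb", rotate left by 5
First 5 characters: "ppblk"
Remaining characters: "b"
Concatenate remaining + first: "b" + "ppblk" = "bppblk"

bppblk


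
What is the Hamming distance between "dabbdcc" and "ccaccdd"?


Comparing "dabbdcc" and "ccaccdd" position by position:
  Position 0: 'd' vs 'c' => differ
  Position 1: 'a' vs 'c' => differ
  Position 2: 'b' vs 'a' => differ
  Position 3: 'b' vs 'c' => differ
  Position 4: 'd' vs 'c' => differ
  Position 5: 'c' vs 'd' => differ
  Position 6: 'c' vs 'd' => differ
Total differences (Hamming distance): 7

7


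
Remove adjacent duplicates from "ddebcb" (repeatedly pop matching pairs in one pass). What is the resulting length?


Input: ddebcb
Stack-based adjacent duplicate removal:
  Read 'd': push. Stack: d
  Read 'd': matches stack top 'd' => pop. Stack: (empty)
  Read 'e': push. Stack: e
  Read 'b': push. Stack: eb
  Read 'c': push. Stack: ebc
  Read 'b': push. Stack: ebcb
Final stack: "ebcb" (length 4)

4


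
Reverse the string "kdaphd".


Input: kdaphd
Reading characters right to left:
  Position 5: 'd'
  Position 4: 'h'
  Position 3: 'p'
  Position 2: 'a'
  Position 1: 'd'
  Position 0: 'k'
Reversed: dhpadk

dhpadk


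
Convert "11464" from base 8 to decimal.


Input: "11464" in base 8
Positional expansion:
  Digit '1' (value 1) x 8^4 = 4096
  Digit '1' (value 1) x 8^3 = 512
  Digit '4' (value 4) x 8^2 = 256
  Digit '6' (value 6) x 8^1 = 48
  Digit '4' (value 4) x 8^0 = 4
Sum = 4916

4916


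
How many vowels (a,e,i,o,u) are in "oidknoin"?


Input: oidknoin
Checking each character:
  'o' at position 0: vowel (running total: 1)
  'i' at position 1: vowel (running total: 2)
  'd' at position 2: consonant
  'k' at position 3: consonant
  'n' at position 4: consonant
  'o' at position 5: vowel (running total: 3)
  'i' at position 6: vowel (running total: 4)
  'n' at position 7: consonant
Total vowels: 4

4


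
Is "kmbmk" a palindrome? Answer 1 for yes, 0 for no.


Input: kmbmk
Reversed: kmbmk
  Compare pos 0 ('k') with pos 4 ('k'): match
  Compare pos 1 ('m') with pos 3 ('m'): match
Result: palindrome

1


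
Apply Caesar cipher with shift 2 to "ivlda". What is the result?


Caesar cipher: shift "ivlda" by 2
  'i' (pos 8) + 2 = pos 10 = 'k'
  'v' (pos 21) + 2 = pos 23 = 'x'
  'l' (pos 11) + 2 = pos 13 = 'n'
  'd' (pos 3) + 2 = pos 5 = 'f'
  'a' (pos 0) + 2 = pos 2 = 'c'
Result: kxnfc

kxnfc


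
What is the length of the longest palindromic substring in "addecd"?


Input: "addecd"
Checking substrings for palindromes:
  [1:3] "dd" (len 2) => palindrome
Longest palindromic substring: "dd" with length 2

2


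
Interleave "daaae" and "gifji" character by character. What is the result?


Interleaving "daaae" and "gifji":
  Position 0: 'd' from first, 'g' from second => "dg"
  Position 1: 'a' from first, 'i' from second => "ai"
  Position 2: 'a' from first, 'f' from second => "af"
  Position 3: 'a' from first, 'j' from second => "aj"
  Position 4: 'e' from first, 'i' from second => "ei"
Result: dgaiafajei

dgaiafajei


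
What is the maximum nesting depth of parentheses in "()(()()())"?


Input: "()(()()())"
Tracking depth:
  Position 0 '(': depth becomes 1
  Position 1 ')': depth becomes 0
  Position 2 '(': depth becomes 1
  Position 3 '(': depth becomes 2
  Position 4 ')': depth becomes 1
  Position 5 '(': depth becomes 2
  Position 6 ')': depth becomes 1
  Position 7 '(': depth becomes 2
  Position 8 ')': depth becomes 1
  Position 9 ')': depth becomes 0
Maximum depth reached: 2

2


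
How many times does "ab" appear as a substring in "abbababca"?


Searching for "ab" in "abbababca"
Scanning each position:
  Position 0: "ab" => MATCH
  Position 1: "bb" => no
  Position 2: "ba" => no
  Position 3: "ab" => MATCH
  Position 4: "ba" => no
  Position 5: "ab" => MATCH
  Position 6: "bc" => no
  Position 7: "ca" => no
Total occurrences: 3

3


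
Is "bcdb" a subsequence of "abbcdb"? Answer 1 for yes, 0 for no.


Check if "bcdb" is a subsequence of "abbcdb"
Greedy scan:
  Position 0 ('a'): no match needed
  Position 1 ('b'): matches sub[0] = 'b'
  Position 2 ('b'): no match needed
  Position 3 ('c'): matches sub[1] = 'c'
  Position 4 ('d'): matches sub[2] = 'd'
  Position 5 ('b'): matches sub[3] = 'b'
All 4 characters matched => is a subsequence

1


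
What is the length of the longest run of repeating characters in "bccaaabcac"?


Input: "bccaaabcac"
Scanning for longest run:
  Position 1 ('c'): new char, reset run to 1
  Position 2 ('c'): continues run of 'c', length=2
  Position 3 ('a'): new char, reset run to 1
  Position 4 ('a'): continues run of 'a', length=2
  Position 5 ('a'): continues run of 'a', length=3
  Position 6 ('b'): new char, reset run to 1
  Position 7 ('c'): new char, reset run to 1
  Position 8 ('a'): new char, reset run to 1
  Position 9 ('c'): new char, reset run to 1
Longest run: 'a' with length 3

3


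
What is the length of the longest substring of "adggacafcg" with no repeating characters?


Input: "adggacafcg"
Sliding window (track last position of each char):
  Position 0 ('a'): window [0,0] length 1 -- new best
  Position 1 ('d'): window [0,1] length 2 -- new best
  Position 2 ('g'): window [0,2] length 3 -- new best
  Position 3 ('g'): repeat (last at 2), move window start to 3
  Position 3 ('g'): window [3,3] length 1
  Position 4 ('a'): window [3,4] length 2
  Position 5 ('c'): window [3,5] length 3
  Position 6 ('a'): repeat (last at 4), move window start to 5
  Position 6 ('a'): window [5,6] length 2
  Position 7 ('f'): window [5,7] length 3
  Position 8 ('c'): repeat (last at 5), move window start to 6
  Position 8 ('c'): window [6,8] length 3
  Position 9 ('g'): window [6,9] length 4 -- new best
Longest substring with no repeats: "afcg" with length 4

4


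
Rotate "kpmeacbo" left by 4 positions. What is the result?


Input: "kpmeacbo", rotate left by 4
First 4 characters: "kpme"
Remaining characters: "acbo"
Concatenate remaining + first: "acbo" + "kpme" = "acbokpme"

acbokpme


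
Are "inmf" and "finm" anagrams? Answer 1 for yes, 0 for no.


Strings: "inmf", "finm"
Sorted first:  fimn
Sorted second: fimn
Sorted forms match => anagrams

1


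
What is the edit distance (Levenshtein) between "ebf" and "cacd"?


Computing edit distance: "ebf" -> "cacd"
DP table:
           c    a    c    d
      0    1    2    3    4
  e   1    1    2    3    4
  b   2    2    2    3    4
  f   3    3    3    3    4
Edit distance = dp[3][4] = 4

4


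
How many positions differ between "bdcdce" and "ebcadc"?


Comparing "bdcdce" and "ebcadc" position by position:
  Position 0: 'b' vs 'e' => DIFFER
  Position 1: 'd' vs 'b' => DIFFER
  Position 2: 'c' vs 'c' => same
  Position 3: 'd' vs 'a' => DIFFER
  Position 4: 'c' vs 'd' => DIFFER
  Position 5: 'e' vs 'c' => DIFFER
Positions that differ: 5

5


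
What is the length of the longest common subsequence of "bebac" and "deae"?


LCS of "bebac" and "deae"
DP table:
           d    e    a    e
      0    0    0    0    0
  b   0    0    0    0    0
  e   0    0    1    1    1
  b   0    0    1    1    1
  a   0    0    1    2    2
  c   0    0    1    2    2
LCS length = dp[5][4] = 2

2


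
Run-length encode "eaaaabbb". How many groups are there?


Input: eaaaabbb
Scanning for consecutive runs:
  Group 1: 'e' x 1 (positions 0-0)
  Group 2: 'a' x 4 (positions 1-4)
  Group 3: 'b' x 3 (positions 5-7)
Total groups: 3

3


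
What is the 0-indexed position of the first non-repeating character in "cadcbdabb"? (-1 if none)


Input: cadcbdabb
Character frequencies:
  'a': 2
  'b': 3
  'c': 2
  'd': 2
Scanning left to right for freq == 1:
  Position 0 ('c'): freq=2, skip
  Position 1 ('a'): freq=2, skip
  Position 2 ('d'): freq=2, skip
  Position 3 ('c'): freq=2, skip
  Position 4 ('b'): freq=3, skip
  Position 5 ('d'): freq=2, skip
  Position 6 ('a'): freq=2, skip
  Position 7 ('b'): freq=3, skip
  Position 8 ('b'): freq=3, skip
  No unique character found => answer = -1

-1


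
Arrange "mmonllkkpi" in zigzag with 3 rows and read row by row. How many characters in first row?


Zigzag "mmonllkkpi" into 3 rows:
Placing characters:
  'm' => row 0
  'm' => row 1
  'o' => row 2
  'n' => row 1
  'l' => row 0
  'l' => row 1
  'k' => row 2
  'k' => row 1
  'p' => row 0
  'i' => row 1
Rows:
  Row 0: "mlp"
  Row 1: "mnlki"
  Row 2: "ok"
First row length: 3

3


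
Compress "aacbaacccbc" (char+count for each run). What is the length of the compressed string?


Input: aacbaacccbc
Runs:
  'a' x 2 => "a2"
  'c' x 1 => "c1"
  'b' x 1 => "b1"
  'a' x 2 => "a2"
  'c' x 3 => "c3"
  'b' x 1 => "b1"
  'c' x 1 => "c1"
Compressed: "a2c1b1a2c3b1c1"
Compressed length: 14

14


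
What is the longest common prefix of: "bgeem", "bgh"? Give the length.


Words: bgeem, bgh
  Position 0: all 'b' => match
  Position 1: all 'g' => match
  Position 2: ('e', 'h') => mismatch, stop
LCP = "bg" (length 2)

2


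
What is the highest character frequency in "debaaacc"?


Input: debaaacc
Character counts:
  'a': 3
  'b': 1
  'c': 2
  'd': 1
  'e': 1
Maximum frequency: 3

3


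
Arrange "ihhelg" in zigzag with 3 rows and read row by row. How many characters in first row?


Zigzag "ihhelg" into 3 rows:
Placing characters:
  'i' => row 0
  'h' => row 1
  'h' => row 2
  'e' => row 1
  'l' => row 0
  'g' => row 1
Rows:
  Row 0: "il"
  Row 1: "heg"
  Row 2: "h"
First row length: 2

2


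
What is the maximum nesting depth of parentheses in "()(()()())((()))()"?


Input: "()(()()())((()))()"
Tracking depth:
  Position 0 '(': depth becomes 1
  Position 1 ')': depth becomes 0
  Position 2 '(': depth becomes 1
  Position 3 '(': depth becomes 2
  Position 4 ')': depth becomes 1
  Position 5 '(': depth becomes 2
  Position 6 ')': depth becomes 1
  Position 7 '(': depth becomes 2
  Position 8 ')': depth becomes 1
  Position 9 ')': depth becomes 0
  Position 10 '(': depth becomes 1
  Position 11 '(': depth becomes 2
  Position 12 '(': depth becomes 3
  Position 13 ')': depth becomes 2
  Position 14 ')': depth becomes 1
  Position 15 ')': depth becomes 0
  Position 16 '(': depth becomes 1
  Position 17 ')': depth becomes 0
Maximum depth reached: 3

3


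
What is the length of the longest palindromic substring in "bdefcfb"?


Input: "bdefcfb"
Checking substrings for palindromes:
  [3:6] "fcf" (len 3) => palindrome
Longest palindromic substring: "fcf" with length 3

3


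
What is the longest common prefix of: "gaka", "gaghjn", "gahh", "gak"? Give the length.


Words: gaka, gaghjn, gahh, gak
  Position 0: all 'g' => match
  Position 1: all 'a' => match
  Position 2: ('k', 'g', 'h', 'k') => mismatch, stop
LCP = "ga" (length 2)

2


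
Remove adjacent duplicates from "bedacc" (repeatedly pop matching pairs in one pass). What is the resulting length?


Input: bedacc
Stack-based adjacent duplicate removal:
  Read 'b': push. Stack: b
  Read 'e': push. Stack: be
  Read 'd': push. Stack: bed
  Read 'a': push. Stack: beda
  Read 'c': push. Stack: bedac
  Read 'c': matches stack top 'c' => pop. Stack: beda
Final stack: "beda" (length 4)

4


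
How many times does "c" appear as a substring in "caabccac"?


Searching for "c" in "caabccac"
Scanning each position:
  Position 0: "c" => MATCH
  Position 1: "a" => no
  Position 2: "a" => no
  Position 3: "b" => no
  Position 4: "c" => MATCH
  Position 5: "c" => MATCH
  Position 6: "a" => no
  Position 7: "c" => MATCH
Total occurrences: 4

4


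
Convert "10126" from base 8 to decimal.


Input: "10126" in base 8
Positional expansion:
  Digit '1' (value 1) x 8^4 = 4096
  Digit '0' (value 0) x 8^3 = 0
  Digit '1' (value 1) x 8^2 = 64
  Digit '2' (value 2) x 8^1 = 16
  Digit '6' (value 6) x 8^0 = 6
Sum = 4182

4182


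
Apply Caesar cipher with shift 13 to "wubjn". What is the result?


Caesar cipher: shift "wubjn" by 13
  'w' (pos 22) + 13 = pos 9 = 'j'
  'u' (pos 20) + 13 = pos 7 = 'h'
  'b' (pos 1) + 13 = pos 14 = 'o'
  'j' (pos 9) + 13 = pos 22 = 'w'
  'n' (pos 13) + 13 = pos 0 = 'a'
Result: jhowa

jhowa


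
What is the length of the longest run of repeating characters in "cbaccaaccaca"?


Input: "cbaccaaccaca"
Scanning for longest run:
  Position 1 ('b'): new char, reset run to 1
  Position 2 ('a'): new char, reset run to 1
  Position 3 ('c'): new char, reset run to 1
  Position 4 ('c'): continues run of 'c', length=2
  Position 5 ('a'): new char, reset run to 1
  Position 6 ('a'): continues run of 'a', length=2
  Position 7 ('c'): new char, reset run to 1
  Position 8 ('c'): continues run of 'c', length=2
  Position 9 ('a'): new char, reset run to 1
  Position 10 ('c'): new char, reset run to 1
  Position 11 ('a'): new char, reset run to 1
Longest run: 'c' with length 2

2


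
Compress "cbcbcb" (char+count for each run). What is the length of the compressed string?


Input: cbcbcb
Runs:
  'c' x 1 => "c1"
  'b' x 1 => "b1"
  'c' x 1 => "c1"
  'b' x 1 => "b1"
  'c' x 1 => "c1"
  'b' x 1 => "b1"
Compressed: "c1b1c1b1c1b1"
Compressed length: 12

12


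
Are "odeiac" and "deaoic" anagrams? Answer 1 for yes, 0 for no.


Strings: "odeiac", "deaoic"
Sorted first:  acdeio
Sorted second: acdeio
Sorted forms match => anagrams

1


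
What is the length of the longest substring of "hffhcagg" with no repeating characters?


Input: "hffhcagg"
Sliding window (track last position of each char):
  Position 0 ('h'): window [0,0] length 1 -- new best
  Position 1 ('f'): window [0,1] length 2 -- new best
  Position 2 ('f'): repeat (last at 1), move window start to 2
  Position 2 ('f'): window [2,2] length 1
  Position 3 ('h'): window [2,3] length 2
  Position 4 ('c'): window [2,4] length 3 -- new best
  Position 5 ('a'): window [2,5] length 4 -- new best
  Position 6 ('g'): window [2,6] length 5 -- new best
  Position 7 ('g'): repeat (last at 6), move window start to 7
  Position 7 ('g'): window [7,7] length 1
Longest substring with no repeats: "fhcag" with length 5

5


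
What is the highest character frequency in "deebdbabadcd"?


Input: deebdbabadcd
Character counts:
  'a': 2
  'b': 3
  'c': 1
  'd': 4
  'e': 2
Maximum frequency: 4

4


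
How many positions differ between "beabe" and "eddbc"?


Comparing "beabe" and "eddbc" position by position:
  Position 0: 'b' vs 'e' => DIFFER
  Position 1: 'e' vs 'd' => DIFFER
  Position 2: 'a' vs 'd' => DIFFER
  Position 3: 'b' vs 'b' => same
  Position 4: 'e' vs 'c' => DIFFER
Positions that differ: 4

4


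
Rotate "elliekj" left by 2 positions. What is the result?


Input: "elliekj", rotate left by 2
First 2 characters: "el"
Remaining characters: "liekj"
Concatenate remaining + first: "liekj" + "el" = "liekjel"

liekjel


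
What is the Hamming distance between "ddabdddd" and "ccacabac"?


Comparing "ddabdddd" and "ccacabac" position by position:
  Position 0: 'd' vs 'c' => differ
  Position 1: 'd' vs 'c' => differ
  Position 2: 'a' vs 'a' => same
  Position 3: 'b' vs 'c' => differ
  Position 4: 'd' vs 'a' => differ
  Position 5: 'd' vs 'b' => differ
  Position 6: 'd' vs 'a' => differ
  Position 7: 'd' vs 'c' => differ
Total differences (Hamming distance): 7

7


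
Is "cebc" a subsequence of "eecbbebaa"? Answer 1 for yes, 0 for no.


Check if "cebc" is a subsequence of "eecbbebaa"
Greedy scan:
  Position 0 ('e'): no match needed
  Position 1 ('e'): no match needed
  Position 2 ('c'): matches sub[0] = 'c'
  Position 3 ('b'): no match needed
  Position 4 ('b'): no match needed
  Position 5 ('e'): matches sub[1] = 'e'
  Position 6 ('b'): matches sub[2] = 'b'
  Position 7 ('a'): no match needed
  Position 8 ('a'): no match needed
Only matched 3/4 characters => not a subsequence

0


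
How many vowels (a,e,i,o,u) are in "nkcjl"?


Input: nkcjl
Checking each character:
  'n' at position 0: consonant
  'k' at position 1: consonant
  'c' at position 2: consonant
  'j' at position 3: consonant
  'l' at position 4: consonant
Total vowels: 0

0


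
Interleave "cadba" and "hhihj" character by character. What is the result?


Interleaving "cadba" and "hhihj":
  Position 0: 'c' from first, 'h' from second => "ch"
  Position 1: 'a' from first, 'h' from second => "ah"
  Position 2: 'd' from first, 'i' from second => "di"
  Position 3: 'b' from first, 'h' from second => "bh"
  Position 4: 'a' from first, 'j' from second => "aj"
Result: chahdibhaj

chahdibhaj


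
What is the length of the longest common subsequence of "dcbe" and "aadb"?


LCS of "dcbe" and "aadb"
DP table:
           a    a    d    b
      0    0    0    0    0
  d   0    0    0    1    1
  c   0    0    0    1    1
  b   0    0    0    1    2
  e   0    0    0    1    2
LCS length = dp[4][4] = 2

2


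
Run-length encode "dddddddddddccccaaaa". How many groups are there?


Input: dddddddddddccccaaaa
Scanning for consecutive runs:
  Group 1: 'd' x 11 (positions 0-10)
  Group 2: 'c' x 4 (positions 11-14)
  Group 3: 'a' x 4 (positions 15-18)
Total groups: 3

3


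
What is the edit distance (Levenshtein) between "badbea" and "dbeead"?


Computing edit distance: "badbea" -> "dbeead"
DP table:
           d    b    e    e    a    d
      0    1    2    3    4    5    6
  b   1    1    1    2    3    4    5
  a   2    2    2    2    3    3    4
  d   3    2    3    3    3    4    3
  b   4    3    2    3    4    4    4
  e   5    4    3    2    3    4    5
  a   6    5    4    3    3    3    4
Edit distance = dp[6][6] = 4

4


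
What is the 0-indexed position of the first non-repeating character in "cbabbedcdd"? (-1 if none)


Input: cbabbedcdd
Character frequencies:
  'a': 1
  'b': 3
  'c': 2
  'd': 3
  'e': 1
Scanning left to right for freq == 1:
  Position 0 ('c'): freq=2, skip
  Position 1 ('b'): freq=3, skip
  Position 2 ('a'): unique! => answer = 2

2


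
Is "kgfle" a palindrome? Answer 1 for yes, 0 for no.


Input: kgfle
Reversed: elfgk
  Compare pos 0 ('k') with pos 4 ('e'): MISMATCH
  Compare pos 1 ('g') with pos 3 ('l'): MISMATCH
Result: not a palindrome

0


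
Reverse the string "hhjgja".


Input: hhjgja
Reading characters right to left:
  Position 5: 'a'
  Position 4: 'j'
  Position 3: 'g'
  Position 2: 'j'
  Position 1: 'h'
  Position 0: 'h'
Reversed: ajgjhh

ajgjhh


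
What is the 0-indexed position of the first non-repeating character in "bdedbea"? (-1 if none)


Input: bdedbea
Character frequencies:
  'a': 1
  'b': 2
  'd': 2
  'e': 2
Scanning left to right for freq == 1:
  Position 0 ('b'): freq=2, skip
  Position 1 ('d'): freq=2, skip
  Position 2 ('e'): freq=2, skip
  Position 3 ('d'): freq=2, skip
  Position 4 ('b'): freq=2, skip
  Position 5 ('e'): freq=2, skip
  Position 6 ('a'): unique! => answer = 6

6


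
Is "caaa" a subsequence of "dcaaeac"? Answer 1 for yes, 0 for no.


Check if "caaa" is a subsequence of "dcaaeac"
Greedy scan:
  Position 0 ('d'): no match needed
  Position 1 ('c'): matches sub[0] = 'c'
  Position 2 ('a'): matches sub[1] = 'a'
  Position 3 ('a'): matches sub[2] = 'a'
  Position 4 ('e'): no match needed
  Position 5 ('a'): matches sub[3] = 'a'
  Position 6 ('c'): no match needed
All 4 characters matched => is a subsequence

1


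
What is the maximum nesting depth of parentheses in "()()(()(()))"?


Input: "()()(()(()))"
Tracking depth:
  Position 0 '(': depth becomes 1
  Position 1 ')': depth becomes 0
  Position 2 '(': depth becomes 1
  Position 3 ')': depth becomes 0
  Position 4 '(': depth becomes 1
  Position 5 '(': depth becomes 2
  Position 6 ')': depth becomes 1
  Position 7 '(': depth becomes 2
  Position 8 '(': depth becomes 3
  Position 9 ')': depth becomes 2
  Position 10 ')': depth becomes 1
  Position 11 ')': depth becomes 0
Maximum depth reached: 3

3


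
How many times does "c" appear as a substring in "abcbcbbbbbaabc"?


Searching for "c" in "abcbcbbbbbaabc"
Scanning each position:
  Position 0: "a" => no
  Position 1: "b" => no
  Position 2: "c" => MATCH
  Position 3: "b" => no
  Position 4: "c" => MATCH
  Position 5: "b" => no
  Position 6: "b" => no
  Position 7: "b" => no
  Position 8: "b" => no
  Position 9: "b" => no
  Position 10: "a" => no
  Position 11: "a" => no
  Position 12: "b" => no
  Position 13: "c" => MATCH
Total occurrences: 3

3


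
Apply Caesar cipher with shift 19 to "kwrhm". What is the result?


Caesar cipher: shift "kwrhm" by 19
  'k' (pos 10) + 19 = pos 3 = 'd'
  'w' (pos 22) + 19 = pos 15 = 'p'
  'r' (pos 17) + 19 = pos 10 = 'k'
  'h' (pos 7) + 19 = pos 0 = 'a'
  'm' (pos 12) + 19 = pos 5 = 'f'
Result: dpkaf

dpkaf


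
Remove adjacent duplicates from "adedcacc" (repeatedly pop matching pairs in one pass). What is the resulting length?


Input: adedcacc
Stack-based adjacent duplicate removal:
  Read 'a': push. Stack: a
  Read 'd': push. Stack: ad
  Read 'e': push. Stack: ade
  Read 'd': push. Stack: aded
  Read 'c': push. Stack: adedc
  Read 'a': push. Stack: adedca
  Read 'c': push. Stack: adedcac
  Read 'c': matches stack top 'c' => pop. Stack: adedca
Final stack: "adedca" (length 6)

6


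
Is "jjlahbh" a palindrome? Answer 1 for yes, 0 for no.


Input: jjlahbh
Reversed: hbhaljj
  Compare pos 0 ('j') with pos 6 ('h'): MISMATCH
  Compare pos 1 ('j') with pos 5 ('b'): MISMATCH
  Compare pos 2 ('l') with pos 4 ('h'): MISMATCH
Result: not a palindrome

0


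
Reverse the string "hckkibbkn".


Input: hckkibbkn
Reading characters right to left:
  Position 8: 'n'
  Position 7: 'k'
  Position 6: 'b'
  Position 5: 'b'
  Position 4: 'i'
  Position 3: 'k'
  Position 2: 'k'
  Position 1: 'c'
  Position 0: 'h'
Reversed: nkbbikkch

nkbbikkch


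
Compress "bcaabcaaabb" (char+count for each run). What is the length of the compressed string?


Input: bcaabcaaabb
Runs:
  'b' x 1 => "b1"
  'c' x 1 => "c1"
  'a' x 2 => "a2"
  'b' x 1 => "b1"
  'c' x 1 => "c1"
  'a' x 3 => "a3"
  'b' x 2 => "b2"
Compressed: "b1c1a2b1c1a3b2"
Compressed length: 14

14


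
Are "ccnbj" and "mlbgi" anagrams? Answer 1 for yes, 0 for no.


Strings: "ccnbj", "mlbgi"
Sorted first:  bccjn
Sorted second: bgilm
Differ at position 1: 'c' vs 'g' => not anagrams

0


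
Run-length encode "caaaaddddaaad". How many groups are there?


Input: caaaaddddaaad
Scanning for consecutive runs:
  Group 1: 'c' x 1 (positions 0-0)
  Group 2: 'a' x 4 (positions 1-4)
  Group 3: 'd' x 4 (positions 5-8)
  Group 4: 'a' x 3 (positions 9-11)
  Group 5: 'd' x 1 (positions 12-12)
Total groups: 5

5


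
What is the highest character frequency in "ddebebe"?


Input: ddebebe
Character counts:
  'b': 2
  'd': 2
  'e': 3
Maximum frequency: 3

3


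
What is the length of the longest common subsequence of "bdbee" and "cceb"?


LCS of "bdbee" and "cceb"
DP table:
           c    c    e    b
      0    0    0    0    0
  b   0    0    0    0    1
  d   0    0    0    0    1
  b   0    0    0    0    1
  e   0    0    0    1    1
  e   0    0    0    1    1
LCS length = dp[5][4] = 1

1


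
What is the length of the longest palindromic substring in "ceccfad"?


Input: "ceccfad"
Checking substrings for palindromes:
  [0:3] "cec" (len 3) => palindrome
  [2:4] "cc" (len 2) => palindrome
Longest palindromic substring: "cec" with length 3

3


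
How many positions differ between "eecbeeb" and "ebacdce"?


Comparing "eecbeeb" and "ebacdce" position by position:
  Position 0: 'e' vs 'e' => same
  Position 1: 'e' vs 'b' => DIFFER
  Position 2: 'c' vs 'a' => DIFFER
  Position 3: 'b' vs 'c' => DIFFER
  Position 4: 'e' vs 'd' => DIFFER
  Position 5: 'e' vs 'c' => DIFFER
  Position 6: 'b' vs 'e' => DIFFER
Positions that differ: 6

6


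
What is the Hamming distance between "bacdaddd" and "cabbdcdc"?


Comparing "bacdaddd" and "cabbdcdc" position by position:
  Position 0: 'b' vs 'c' => differ
  Position 1: 'a' vs 'a' => same
  Position 2: 'c' vs 'b' => differ
  Position 3: 'd' vs 'b' => differ
  Position 4: 'a' vs 'd' => differ
  Position 5: 'd' vs 'c' => differ
  Position 6: 'd' vs 'd' => same
  Position 7: 'd' vs 'c' => differ
Total differences (Hamming distance): 6

6


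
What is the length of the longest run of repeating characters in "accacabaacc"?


Input: "accacabaacc"
Scanning for longest run:
  Position 1 ('c'): new char, reset run to 1
  Position 2 ('c'): continues run of 'c', length=2
  Position 3 ('a'): new char, reset run to 1
  Position 4 ('c'): new char, reset run to 1
  Position 5 ('a'): new char, reset run to 1
  Position 6 ('b'): new char, reset run to 1
  Position 7 ('a'): new char, reset run to 1
  Position 8 ('a'): continues run of 'a', length=2
  Position 9 ('c'): new char, reset run to 1
  Position 10 ('c'): continues run of 'c', length=2
Longest run: 'c' with length 2

2


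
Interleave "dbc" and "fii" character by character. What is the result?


Interleaving "dbc" and "fii":
  Position 0: 'd' from first, 'f' from second => "df"
  Position 1: 'b' from first, 'i' from second => "bi"
  Position 2: 'c' from first, 'i' from second => "ci"
Result: dfbici

dfbici


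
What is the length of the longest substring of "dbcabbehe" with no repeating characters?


Input: "dbcabbehe"
Sliding window (track last position of each char):
  Position 0 ('d'): window [0,0] length 1 -- new best
  Position 1 ('b'): window [0,1] length 2 -- new best
  Position 2 ('c'): window [0,2] length 3 -- new best
  Position 3 ('a'): window [0,3] length 4 -- new best
  Position 4 ('b'): repeat (last at 1), move window start to 2
  Position 4 ('b'): window [2,4] length 3
  Position 5 ('b'): repeat (last at 4), move window start to 5
  Position 5 ('b'): window [5,5] length 1
  Position 6 ('e'): window [5,6] length 2
  Position 7 ('h'): window [5,7] length 3
  Position 8 ('e'): repeat (last at 6), move window start to 7
  Position 8 ('e'): window [7,8] length 2
Longest substring with no repeats: "dbca" with length 4

4


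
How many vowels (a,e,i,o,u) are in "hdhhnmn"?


Input: hdhhnmn
Checking each character:
  'h' at position 0: consonant
  'd' at position 1: consonant
  'h' at position 2: consonant
  'h' at position 3: consonant
  'n' at position 4: consonant
  'm' at position 5: consonant
  'n' at position 6: consonant
Total vowels: 0

0


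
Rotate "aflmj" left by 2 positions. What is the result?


Input: "aflmj", rotate left by 2
First 2 characters: "af"
Remaining characters: "lmj"
Concatenate remaining + first: "lmj" + "af" = "lmjaf"

lmjaf


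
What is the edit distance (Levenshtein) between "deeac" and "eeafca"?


Computing edit distance: "deeac" -> "eeafca"
DP table:
           e    e    a    f    c    a
      0    1    2    3    4    5    6
  d   1    1    2    3    4    5    6
  e   2    1    1    2    3    4    5
  e   3    2    1    2    3    4    5
  a   4    3    2    1    2    3    4
  c   5    4    3    2    2    2    3
Edit distance = dp[5][6] = 3

3


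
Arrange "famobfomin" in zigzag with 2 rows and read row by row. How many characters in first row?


Zigzag "famobfomin" into 2 rows:
Placing characters:
  'f' => row 0
  'a' => row 1
  'm' => row 0
  'o' => row 1
  'b' => row 0
  'f' => row 1
  'o' => row 0
  'm' => row 1
  'i' => row 0
  'n' => row 1
Rows:
  Row 0: "fmboi"
  Row 1: "aofmn"
First row length: 5

5


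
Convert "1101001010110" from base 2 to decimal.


Input: "1101001010110" in base 2
Positional expansion:
  Digit '1' (value 1) x 2^12 = 4096
  Digit '1' (value 1) x 2^11 = 2048
  Digit '0' (value 0) x 2^10 = 0
  Digit '1' (value 1) x 2^9 = 512
  Digit '0' (value 0) x 2^8 = 0
  Digit '0' (value 0) x 2^7 = 0
  Digit '1' (value 1) x 2^6 = 64
  Digit '0' (value 0) x 2^5 = 0
  Digit '1' (value 1) x 2^4 = 16
  Digit '0' (value 0) x 2^3 = 0
  Digit '1' (value 1) x 2^2 = 4
  Digit '1' (value 1) x 2^1 = 2
  Digit '0' (value 0) x 2^0 = 0
Sum = 6742

6742


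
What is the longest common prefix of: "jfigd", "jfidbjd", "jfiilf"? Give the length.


Words: jfigd, jfidbjd, jfiilf
  Position 0: all 'j' => match
  Position 1: all 'f' => match
  Position 2: all 'i' => match
  Position 3: ('g', 'd', 'i') => mismatch, stop
LCP = "jfi" (length 3)

3


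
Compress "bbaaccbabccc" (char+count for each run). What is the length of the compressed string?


Input: bbaaccbabccc
Runs:
  'b' x 2 => "b2"
  'a' x 2 => "a2"
  'c' x 2 => "c2"
  'b' x 1 => "b1"
  'a' x 1 => "a1"
  'b' x 1 => "b1"
  'c' x 3 => "c3"
Compressed: "b2a2c2b1a1b1c3"
Compressed length: 14

14


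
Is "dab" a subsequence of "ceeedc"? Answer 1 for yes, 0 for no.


Check if "dab" is a subsequence of "ceeedc"
Greedy scan:
  Position 0 ('c'): no match needed
  Position 1 ('e'): no match needed
  Position 2 ('e'): no match needed
  Position 3 ('e'): no match needed
  Position 4 ('d'): matches sub[0] = 'd'
  Position 5 ('c'): no match needed
Only matched 1/3 characters => not a subsequence

0


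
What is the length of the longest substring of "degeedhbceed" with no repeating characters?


Input: "degeedhbceed"
Sliding window (track last position of each char):
  Position 0 ('d'): window [0,0] length 1 -- new best
  Position 1 ('e'): window [0,1] length 2 -- new best
  Position 2 ('g'): window [0,2] length 3 -- new best
  Position 3 ('e'): repeat (last at 1), move window start to 2
  Position 3 ('e'): window [2,3] length 2
  Position 4 ('e'): repeat (last at 3), move window start to 4
  Position 4 ('e'): window [4,4] length 1
  Position 5 ('d'): window [4,5] length 2
  Position 6 ('h'): window [4,6] length 3
  Position 7 ('b'): window [4,7] length 4 -- new best
  Position 8 ('c'): window [4,8] length 5 -- new best
  Position 9 ('e'): repeat (last at 4), move window start to 5
  Position 9 ('e'): window [5,9] length 5
  Position 10 ('e'): repeat (last at 9), move window start to 10
  Position 10 ('e'): window [10,10] length 1
  Position 11 ('d'): window [10,11] length 2
Longest substring with no repeats: "edhbc" with length 5

5


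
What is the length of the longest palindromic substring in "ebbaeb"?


Input: "ebbaeb"
Checking substrings for palindromes:
  [1:3] "bb" (len 2) => palindrome
Longest palindromic substring: "bb" with length 2

2


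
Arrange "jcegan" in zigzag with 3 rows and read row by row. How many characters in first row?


Zigzag "jcegan" into 3 rows:
Placing characters:
  'j' => row 0
  'c' => row 1
  'e' => row 2
  'g' => row 1
  'a' => row 0
  'n' => row 1
Rows:
  Row 0: "ja"
  Row 1: "cgn"
  Row 2: "e"
First row length: 2

2


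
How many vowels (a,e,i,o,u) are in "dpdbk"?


Input: dpdbk
Checking each character:
  'd' at position 0: consonant
  'p' at position 1: consonant
  'd' at position 2: consonant
  'b' at position 3: consonant
  'k' at position 4: consonant
Total vowels: 0

0


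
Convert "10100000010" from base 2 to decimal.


Input: "10100000010" in base 2
Positional expansion:
  Digit '1' (value 1) x 2^10 = 1024
  Digit '0' (value 0) x 2^9 = 0
  Digit '1' (value 1) x 2^8 = 256
  Digit '0' (value 0) x 2^7 = 0
  Digit '0' (value 0) x 2^6 = 0
  Digit '0' (value 0) x 2^5 = 0
  Digit '0' (value 0) x 2^4 = 0
  Digit '0' (value 0) x 2^3 = 0
  Digit '0' (value 0) x 2^2 = 0
  Digit '1' (value 1) x 2^1 = 2
  Digit '0' (value 0) x 2^0 = 0
Sum = 1282

1282


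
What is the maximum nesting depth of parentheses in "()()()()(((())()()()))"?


Input: "()()()()(((())()()()))"
Tracking depth:
  Position 0 '(': depth becomes 1
  Position 1 ')': depth becomes 0
  Position 2 '(': depth becomes 1
  Position 3 ')': depth becomes 0
  Position 4 '(': depth becomes 1
  Position 5 ')': depth becomes 0
  Position 6 '(': depth becomes 1
  Position 7 ')': depth becomes 0
  Position 8 '(': depth becomes 1
  Position 9 '(': depth becomes 2
  Position 10 '(': depth becomes 3
  Position 11 '(': depth becomes 4
  Position 12 ')': depth becomes 3
  Position 13 ')': depth becomes 2
  Position 14 '(': depth becomes 3
  Position 15 ')': depth becomes 2
  Position 16 '(': depth becomes 3
  Position 17 ')': depth becomes 2
  Position 18 '(': depth becomes 3
  Position 19 ')': depth becomes 2
  Position 20 ')': depth becomes 1
  Position 21 ')': depth becomes 0
Maximum depth reached: 4

4


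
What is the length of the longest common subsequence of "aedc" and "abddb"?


LCS of "aedc" and "abddb"
DP table:
           a    b    d    d    b
      0    0    0    0    0    0
  a   0    1    1    1    1    1
  e   0    1    1    1    1    1
  d   0    1    1    2    2    2
  c   0    1    1    2    2    2
LCS length = dp[4][5] = 2

2


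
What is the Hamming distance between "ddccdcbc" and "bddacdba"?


Comparing "ddccdcbc" and "bddacdba" position by position:
  Position 0: 'd' vs 'b' => differ
  Position 1: 'd' vs 'd' => same
  Position 2: 'c' vs 'd' => differ
  Position 3: 'c' vs 'a' => differ
  Position 4: 'd' vs 'c' => differ
  Position 5: 'c' vs 'd' => differ
  Position 6: 'b' vs 'b' => same
  Position 7: 'c' vs 'a' => differ
Total differences (Hamming distance): 6

6


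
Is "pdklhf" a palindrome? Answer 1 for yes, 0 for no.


Input: pdklhf
Reversed: fhlkdp
  Compare pos 0 ('p') with pos 5 ('f'): MISMATCH
  Compare pos 1 ('d') with pos 4 ('h'): MISMATCH
  Compare pos 2 ('k') with pos 3 ('l'): MISMATCH
Result: not a palindrome

0
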